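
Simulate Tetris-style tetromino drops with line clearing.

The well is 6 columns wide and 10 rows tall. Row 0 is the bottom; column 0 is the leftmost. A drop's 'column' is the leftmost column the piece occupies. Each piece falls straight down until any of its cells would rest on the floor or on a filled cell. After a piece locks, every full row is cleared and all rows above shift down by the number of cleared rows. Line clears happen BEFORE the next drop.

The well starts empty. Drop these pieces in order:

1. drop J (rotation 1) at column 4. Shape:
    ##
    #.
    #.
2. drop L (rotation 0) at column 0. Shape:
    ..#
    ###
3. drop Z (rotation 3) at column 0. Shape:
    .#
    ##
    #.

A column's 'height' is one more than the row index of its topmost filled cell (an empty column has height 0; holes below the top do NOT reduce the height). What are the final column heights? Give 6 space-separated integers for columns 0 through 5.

Answer: 3 4 2 0 3 3

Derivation:
Drop 1: J rot1 at col 4 lands with bottom-row=0; cleared 0 line(s) (total 0); column heights now [0 0 0 0 3 3], max=3
Drop 2: L rot0 at col 0 lands with bottom-row=0; cleared 0 line(s) (total 0); column heights now [1 1 2 0 3 3], max=3
Drop 3: Z rot3 at col 0 lands with bottom-row=1; cleared 0 line(s) (total 0); column heights now [3 4 2 0 3 3], max=4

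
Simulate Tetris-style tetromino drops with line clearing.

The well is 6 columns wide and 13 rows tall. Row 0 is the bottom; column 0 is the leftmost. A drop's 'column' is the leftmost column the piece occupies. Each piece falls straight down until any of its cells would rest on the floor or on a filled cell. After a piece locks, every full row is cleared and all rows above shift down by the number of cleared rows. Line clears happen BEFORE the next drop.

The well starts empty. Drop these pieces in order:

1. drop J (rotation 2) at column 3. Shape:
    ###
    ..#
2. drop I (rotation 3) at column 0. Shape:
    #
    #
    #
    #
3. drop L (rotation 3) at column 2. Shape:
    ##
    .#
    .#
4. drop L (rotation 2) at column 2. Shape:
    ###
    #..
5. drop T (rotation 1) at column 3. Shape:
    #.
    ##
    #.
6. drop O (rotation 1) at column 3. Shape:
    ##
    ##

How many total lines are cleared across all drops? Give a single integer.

Drop 1: J rot2 at col 3 lands with bottom-row=0; cleared 0 line(s) (total 0); column heights now [0 0 0 2 2 2], max=2
Drop 2: I rot3 at col 0 lands with bottom-row=0; cleared 0 line(s) (total 0); column heights now [4 0 0 2 2 2], max=4
Drop 3: L rot3 at col 2 lands with bottom-row=2; cleared 0 line(s) (total 0); column heights now [4 0 5 5 2 2], max=5
Drop 4: L rot2 at col 2 lands with bottom-row=5; cleared 0 line(s) (total 0); column heights now [4 0 7 7 7 2], max=7
Drop 5: T rot1 at col 3 lands with bottom-row=7; cleared 0 line(s) (total 0); column heights now [4 0 7 10 9 2], max=10
Drop 6: O rot1 at col 3 lands with bottom-row=10; cleared 0 line(s) (total 0); column heights now [4 0 7 12 12 2], max=12

Answer: 0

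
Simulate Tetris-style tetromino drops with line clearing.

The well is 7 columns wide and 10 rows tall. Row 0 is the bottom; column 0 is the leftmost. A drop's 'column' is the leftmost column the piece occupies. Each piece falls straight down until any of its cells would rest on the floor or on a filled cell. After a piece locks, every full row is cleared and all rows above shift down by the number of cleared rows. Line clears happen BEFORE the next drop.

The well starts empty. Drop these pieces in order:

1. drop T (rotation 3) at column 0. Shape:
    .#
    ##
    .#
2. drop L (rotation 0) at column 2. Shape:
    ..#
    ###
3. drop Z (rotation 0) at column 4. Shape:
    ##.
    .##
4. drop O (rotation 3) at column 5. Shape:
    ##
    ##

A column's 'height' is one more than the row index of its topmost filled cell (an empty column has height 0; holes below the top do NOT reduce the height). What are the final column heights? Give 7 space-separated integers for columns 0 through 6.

Answer: 2 3 1 1 3 5 5

Derivation:
Drop 1: T rot3 at col 0 lands with bottom-row=0; cleared 0 line(s) (total 0); column heights now [2 3 0 0 0 0 0], max=3
Drop 2: L rot0 at col 2 lands with bottom-row=0; cleared 0 line(s) (total 0); column heights now [2 3 1 1 2 0 0], max=3
Drop 3: Z rot0 at col 4 lands with bottom-row=1; cleared 0 line(s) (total 0); column heights now [2 3 1 1 3 3 2], max=3
Drop 4: O rot3 at col 5 lands with bottom-row=3; cleared 0 line(s) (total 0); column heights now [2 3 1 1 3 5 5], max=5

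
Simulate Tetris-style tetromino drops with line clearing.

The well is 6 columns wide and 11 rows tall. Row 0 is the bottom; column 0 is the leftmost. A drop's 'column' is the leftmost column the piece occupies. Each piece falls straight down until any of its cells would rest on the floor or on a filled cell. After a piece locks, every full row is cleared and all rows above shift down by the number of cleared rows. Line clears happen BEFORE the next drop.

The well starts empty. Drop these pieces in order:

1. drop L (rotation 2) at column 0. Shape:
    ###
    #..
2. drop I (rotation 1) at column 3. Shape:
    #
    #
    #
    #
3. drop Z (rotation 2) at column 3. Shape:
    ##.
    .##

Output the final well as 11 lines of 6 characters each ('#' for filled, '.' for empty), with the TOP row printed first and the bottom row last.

Answer: ......
......
......
......
......
......
...##.
...###
...#..
####..
#..#..

Derivation:
Drop 1: L rot2 at col 0 lands with bottom-row=0; cleared 0 line(s) (total 0); column heights now [2 2 2 0 0 0], max=2
Drop 2: I rot1 at col 3 lands with bottom-row=0; cleared 0 line(s) (total 0); column heights now [2 2 2 4 0 0], max=4
Drop 3: Z rot2 at col 3 lands with bottom-row=3; cleared 0 line(s) (total 0); column heights now [2 2 2 5 5 4], max=5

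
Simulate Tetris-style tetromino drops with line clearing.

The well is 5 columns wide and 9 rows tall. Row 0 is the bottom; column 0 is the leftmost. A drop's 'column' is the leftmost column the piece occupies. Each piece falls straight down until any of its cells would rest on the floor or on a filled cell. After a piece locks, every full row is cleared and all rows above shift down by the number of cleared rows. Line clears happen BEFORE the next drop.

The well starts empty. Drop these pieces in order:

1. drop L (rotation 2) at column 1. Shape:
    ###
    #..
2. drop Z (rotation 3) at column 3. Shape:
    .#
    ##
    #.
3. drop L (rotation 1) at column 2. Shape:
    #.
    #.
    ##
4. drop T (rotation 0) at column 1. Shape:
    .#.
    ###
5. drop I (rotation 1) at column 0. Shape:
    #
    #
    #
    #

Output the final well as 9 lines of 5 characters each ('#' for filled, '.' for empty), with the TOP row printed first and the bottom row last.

Answer: ..#..
.###.
..#..
..#..
..###
#..##
#..#.
####.
##...

Derivation:
Drop 1: L rot2 at col 1 lands with bottom-row=0; cleared 0 line(s) (total 0); column heights now [0 2 2 2 0], max=2
Drop 2: Z rot3 at col 3 lands with bottom-row=2; cleared 0 line(s) (total 0); column heights now [0 2 2 4 5], max=5
Drop 3: L rot1 at col 2 lands with bottom-row=4; cleared 0 line(s) (total 0); column heights now [0 2 7 5 5], max=7
Drop 4: T rot0 at col 1 lands with bottom-row=7; cleared 0 line(s) (total 0); column heights now [0 8 9 8 5], max=9
Drop 5: I rot1 at col 0 lands with bottom-row=0; cleared 0 line(s) (total 0); column heights now [4 8 9 8 5], max=9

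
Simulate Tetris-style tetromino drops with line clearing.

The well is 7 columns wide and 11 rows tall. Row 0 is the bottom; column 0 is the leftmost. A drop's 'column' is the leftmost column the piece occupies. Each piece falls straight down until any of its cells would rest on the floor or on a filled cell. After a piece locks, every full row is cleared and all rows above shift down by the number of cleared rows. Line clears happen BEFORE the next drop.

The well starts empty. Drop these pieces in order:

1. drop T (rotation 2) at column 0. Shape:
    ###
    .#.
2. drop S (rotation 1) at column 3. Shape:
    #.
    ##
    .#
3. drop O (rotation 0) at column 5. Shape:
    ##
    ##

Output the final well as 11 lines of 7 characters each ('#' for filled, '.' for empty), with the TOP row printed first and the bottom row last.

Drop 1: T rot2 at col 0 lands with bottom-row=0; cleared 0 line(s) (total 0); column heights now [2 2 2 0 0 0 0], max=2
Drop 2: S rot1 at col 3 lands with bottom-row=0; cleared 0 line(s) (total 0); column heights now [2 2 2 3 2 0 0], max=3
Drop 3: O rot0 at col 5 lands with bottom-row=0; cleared 1 line(s) (total 1); column heights now [0 1 0 2 1 1 1], max=2

Answer: .......
.......
.......
.......
.......
.......
.......
.......
.......
...#...
.#..###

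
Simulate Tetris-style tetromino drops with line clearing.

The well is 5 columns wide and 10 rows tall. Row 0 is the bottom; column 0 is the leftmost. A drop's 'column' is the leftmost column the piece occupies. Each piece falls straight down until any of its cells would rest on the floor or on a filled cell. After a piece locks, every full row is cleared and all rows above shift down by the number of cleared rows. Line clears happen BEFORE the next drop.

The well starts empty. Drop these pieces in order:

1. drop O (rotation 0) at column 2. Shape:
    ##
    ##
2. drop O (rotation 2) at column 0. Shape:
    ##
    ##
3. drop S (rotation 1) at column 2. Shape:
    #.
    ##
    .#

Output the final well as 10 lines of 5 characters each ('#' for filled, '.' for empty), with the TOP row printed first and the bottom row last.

Drop 1: O rot0 at col 2 lands with bottom-row=0; cleared 0 line(s) (total 0); column heights now [0 0 2 2 0], max=2
Drop 2: O rot2 at col 0 lands with bottom-row=0; cleared 0 line(s) (total 0); column heights now [2 2 2 2 0], max=2
Drop 3: S rot1 at col 2 lands with bottom-row=2; cleared 0 line(s) (total 0); column heights now [2 2 5 4 0], max=5

Answer: .....
.....
.....
.....
.....
..#..
..##.
...#.
####.
####.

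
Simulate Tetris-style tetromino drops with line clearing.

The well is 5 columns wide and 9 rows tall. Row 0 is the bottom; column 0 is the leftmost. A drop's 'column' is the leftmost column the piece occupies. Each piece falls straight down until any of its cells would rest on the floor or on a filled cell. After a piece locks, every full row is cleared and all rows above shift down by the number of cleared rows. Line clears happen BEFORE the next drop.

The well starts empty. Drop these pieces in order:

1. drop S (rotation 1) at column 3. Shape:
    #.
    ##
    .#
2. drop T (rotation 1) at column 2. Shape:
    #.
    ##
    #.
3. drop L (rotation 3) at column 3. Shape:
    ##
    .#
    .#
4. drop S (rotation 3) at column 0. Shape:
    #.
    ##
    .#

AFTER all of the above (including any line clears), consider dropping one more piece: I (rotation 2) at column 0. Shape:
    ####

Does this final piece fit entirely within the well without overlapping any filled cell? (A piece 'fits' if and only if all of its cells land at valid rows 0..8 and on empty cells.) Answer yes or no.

Answer: yes

Derivation:
Drop 1: S rot1 at col 3 lands with bottom-row=0; cleared 0 line(s) (total 0); column heights now [0 0 0 3 2], max=3
Drop 2: T rot1 at col 2 lands with bottom-row=2; cleared 0 line(s) (total 0); column heights now [0 0 5 4 2], max=5
Drop 3: L rot3 at col 3 lands with bottom-row=2; cleared 0 line(s) (total 0); column heights now [0 0 5 5 5], max=5
Drop 4: S rot3 at col 0 lands with bottom-row=0; cleared 0 line(s) (total 0); column heights now [3 2 5 5 5], max=5
Test piece I rot2 at col 0 (width 4): heights before test = [3 2 5 5 5]; fits = True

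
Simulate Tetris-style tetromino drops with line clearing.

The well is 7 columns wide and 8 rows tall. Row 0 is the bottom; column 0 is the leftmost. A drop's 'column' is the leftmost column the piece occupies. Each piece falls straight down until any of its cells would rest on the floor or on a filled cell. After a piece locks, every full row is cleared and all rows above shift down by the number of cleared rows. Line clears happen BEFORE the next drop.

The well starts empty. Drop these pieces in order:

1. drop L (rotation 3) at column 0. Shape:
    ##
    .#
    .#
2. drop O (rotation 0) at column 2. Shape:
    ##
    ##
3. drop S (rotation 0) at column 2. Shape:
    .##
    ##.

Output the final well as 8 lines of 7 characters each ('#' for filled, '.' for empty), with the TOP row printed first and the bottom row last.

Answer: .......
.......
.......
.......
...##..
####...
.###...
.###...

Derivation:
Drop 1: L rot3 at col 0 lands with bottom-row=0; cleared 0 line(s) (total 0); column heights now [3 3 0 0 0 0 0], max=3
Drop 2: O rot0 at col 2 lands with bottom-row=0; cleared 0 line(s) (total 0); column heights now [3 3 2 2 0 0 0], max=3
Drop 3: S rot0 at col 2 lands with bottom-row=2; cleared 0 line(s) (total 0); column heights now [3 3 3 4 4 0 0], max=4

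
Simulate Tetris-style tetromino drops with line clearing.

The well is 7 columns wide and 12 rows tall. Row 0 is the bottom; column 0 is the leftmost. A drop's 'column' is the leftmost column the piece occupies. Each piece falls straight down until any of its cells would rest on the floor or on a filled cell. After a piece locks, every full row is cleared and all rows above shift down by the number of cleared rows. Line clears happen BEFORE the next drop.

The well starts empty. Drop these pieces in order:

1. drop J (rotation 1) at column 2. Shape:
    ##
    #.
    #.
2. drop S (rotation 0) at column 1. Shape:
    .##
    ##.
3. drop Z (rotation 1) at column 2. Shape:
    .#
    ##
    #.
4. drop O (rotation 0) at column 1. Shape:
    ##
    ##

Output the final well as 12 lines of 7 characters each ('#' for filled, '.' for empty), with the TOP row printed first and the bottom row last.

Drop 1: J rot1 at col 2 lands with bottom-row=0; cleared 0 line(s) (total 0); column heights now [0 0 3 3 0 0 0], max=3
Drop 2: S rot0 at col 1 lands with bottom-row=3; cleared 0 line(s) (total 0); column heights now [0 4 5 5 0 0 0], max=5
Drop 3: Z rot1 at col 2 lands with bottom-row=5; cleared 0 line(s) (total 0); column heights now [0 4 7 8 0 0 0], max=8
Drop 4: O rot0 at col 1 lands with bottom-row=7; cleared 0 line(s) (total 0); column heights now [0 9 9 8 0 0 0], max=9

Answer: .......
.......
.......
.##....
.###...
..##...
..#....
..##...
.##....
..##...
..#....
..#....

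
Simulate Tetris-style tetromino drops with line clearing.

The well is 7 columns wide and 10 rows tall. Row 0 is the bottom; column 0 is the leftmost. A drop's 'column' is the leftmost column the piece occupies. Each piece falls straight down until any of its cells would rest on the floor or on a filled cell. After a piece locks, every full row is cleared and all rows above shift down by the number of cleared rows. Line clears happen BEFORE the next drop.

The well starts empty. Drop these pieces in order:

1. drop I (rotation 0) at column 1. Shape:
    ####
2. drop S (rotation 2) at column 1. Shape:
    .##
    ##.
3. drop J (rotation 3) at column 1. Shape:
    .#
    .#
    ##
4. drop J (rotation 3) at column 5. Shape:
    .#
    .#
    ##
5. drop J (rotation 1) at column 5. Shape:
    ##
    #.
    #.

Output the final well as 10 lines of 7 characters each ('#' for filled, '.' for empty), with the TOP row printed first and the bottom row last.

Drop 1: I rot0 at col 1 lands with bottom-row=0; cleared 0 line(s) (total 0); column heights now [0 1 1 1 1 0 0], max=1
Drop 2: S rot2 at col 1 lands with bottom-row=1; cleared 0 line(s) (total 0); column heights now [0 2 3 3 1 0 0], max=3
Drop 3: J rot3 at col 1 lands with bottom-row=3; cleared 0 line(s) (total 0); column heights now [0 4 6 3 1 0 0], max=6
Drop 4: J rot3 at col 5 lands with bottom-row=0; cleared 0 line(s) (total 0); column heights now [0 4 6 3 1 1 3], max=6
Drop 5: J rot1 at col 5 lands with bottom-row=1; cleared 0 line(s) (total 0); column heights now [0 4 6 3 1 4 4], max=6

Answer: .......
.......
.......
.......
..#....
..#....
.##..##
..##.##
.##..##
.######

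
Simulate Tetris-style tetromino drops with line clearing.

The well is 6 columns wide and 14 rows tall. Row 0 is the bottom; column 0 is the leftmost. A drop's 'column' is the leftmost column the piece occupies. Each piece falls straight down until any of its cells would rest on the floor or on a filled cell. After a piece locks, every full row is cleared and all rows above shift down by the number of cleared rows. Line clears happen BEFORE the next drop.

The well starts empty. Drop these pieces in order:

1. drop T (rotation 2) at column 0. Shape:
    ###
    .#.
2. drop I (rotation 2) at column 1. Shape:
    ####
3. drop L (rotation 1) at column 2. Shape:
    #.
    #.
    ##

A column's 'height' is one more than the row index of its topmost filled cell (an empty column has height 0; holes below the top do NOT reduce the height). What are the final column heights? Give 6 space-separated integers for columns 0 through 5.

Drop 1: T rot2 at col 0 lands with bottom-row=0; cleared 0 line(s) (total 0); column heights now [2 2 2 0 0 0], max=2
Drop 2: I rot2 at col 1 lands with bottom-row=2; cleared 0 line(s) (total 0); column heights now [2 3 3 3 3 0], max=3
Drop 3: L rot1 at col 2 lands with bottom-row=3; cleared 0 line(s) (total 0); column heights now [2 3 6 4 3 0], max=6

Answer: 2 3 6 4 3 0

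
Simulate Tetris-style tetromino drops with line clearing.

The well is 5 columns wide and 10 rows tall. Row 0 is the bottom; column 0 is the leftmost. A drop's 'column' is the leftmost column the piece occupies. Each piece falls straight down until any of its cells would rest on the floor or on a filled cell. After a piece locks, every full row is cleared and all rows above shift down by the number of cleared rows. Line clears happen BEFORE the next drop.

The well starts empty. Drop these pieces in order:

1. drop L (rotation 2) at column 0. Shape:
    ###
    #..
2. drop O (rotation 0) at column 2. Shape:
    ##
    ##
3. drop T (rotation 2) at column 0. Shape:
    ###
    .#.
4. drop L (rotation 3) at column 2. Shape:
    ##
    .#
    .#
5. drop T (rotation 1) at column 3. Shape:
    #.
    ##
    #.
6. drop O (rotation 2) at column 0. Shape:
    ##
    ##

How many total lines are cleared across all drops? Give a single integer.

Drop 1: L rot2 at col 0 lands with bottom-row=0; cleared 0 line(s) (total 0); column heights now [2 2 2 0 0], max=2
Drop 2: O rot0 at col 2 lands with bottom-row=2; cleared 0 line(s) (total 0); column heights now [2 2 4 4 0], max=4
Drop 3: T rot2 at col 0 lands with bottom-row=3; cleared 0 line(s) (total 0); column heights now [5 5 5 4 0], max=5
Drop 4: L rot3 at col 2 lands with bottom-row=4; cleared 0 line(s) (total 0); column heights now [5 5 7 7 0], max=7
Drop 5: T rot1 at col 3 lands with bottom-row=7; cleared 0 line(s) (total 0); column heights now [5 5 7 10 9], max=10
Drop 6: O rot2 at col 0 lands with bottom-row=5; cleared 0 line(s) (total 0); column heights now [7 7 7 10 9], max=10

Answer: 0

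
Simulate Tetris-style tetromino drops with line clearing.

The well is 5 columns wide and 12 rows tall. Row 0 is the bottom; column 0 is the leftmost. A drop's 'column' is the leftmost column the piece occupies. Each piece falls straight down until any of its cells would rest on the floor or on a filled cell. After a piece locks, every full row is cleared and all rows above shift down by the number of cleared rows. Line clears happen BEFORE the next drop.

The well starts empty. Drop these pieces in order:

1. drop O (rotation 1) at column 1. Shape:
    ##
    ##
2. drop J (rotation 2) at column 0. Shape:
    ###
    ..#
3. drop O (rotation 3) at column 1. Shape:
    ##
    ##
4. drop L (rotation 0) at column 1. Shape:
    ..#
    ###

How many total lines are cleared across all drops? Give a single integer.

Drop 1: O rot1 at col 1 lands with bottom-row=0; cleared 0 line(s) (total 0); column heights now [0 2 2 0 0], max=2
Drop 2: J rot2 at col 0 lands with bottom-row=2; cleared 0 line(s) (total 0); column heights now [4 4 4 0 0], max=4
Drop 3: O rot3 at col 1 lands with bottom-row=4; cleared 0 line(s) (total 0); column heights now [4 6 6 0 0], max=6
Drop 4: L rot0 at col 1 lands with bottom-row=6; cleared 0 line(s) (total 0); column heights now [4 7 7 8 0], max=8

Answer: 0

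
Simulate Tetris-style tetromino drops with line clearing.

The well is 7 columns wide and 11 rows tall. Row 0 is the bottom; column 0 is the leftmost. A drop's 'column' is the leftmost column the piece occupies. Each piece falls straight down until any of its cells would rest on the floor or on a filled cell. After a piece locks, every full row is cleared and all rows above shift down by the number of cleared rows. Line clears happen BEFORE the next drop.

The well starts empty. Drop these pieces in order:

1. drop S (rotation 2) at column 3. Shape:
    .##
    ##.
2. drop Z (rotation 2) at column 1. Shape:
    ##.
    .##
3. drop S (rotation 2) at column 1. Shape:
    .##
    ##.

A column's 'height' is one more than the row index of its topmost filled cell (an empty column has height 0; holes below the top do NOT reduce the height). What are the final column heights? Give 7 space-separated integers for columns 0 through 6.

Drop 1: S rot2 at col 3 lands with bottom-row=0; cleared 0 line(s) (total 0); column heights now [0 0 0 1 2 2 0], max=2
Drop 2: Z rot2 at col 1 lands with bottom-row=1; cleared 0 line(s) (total 0); column heights now [0 3 3 2 2 2 0], max=3
Drop 3: S rot2 at col 1 lands with bottom-row=3; cleared 0 line(s) (total 0); column heights now [0 4 5 5 2 2 0], max=5

Answer: 0 4 5 5 2 2 0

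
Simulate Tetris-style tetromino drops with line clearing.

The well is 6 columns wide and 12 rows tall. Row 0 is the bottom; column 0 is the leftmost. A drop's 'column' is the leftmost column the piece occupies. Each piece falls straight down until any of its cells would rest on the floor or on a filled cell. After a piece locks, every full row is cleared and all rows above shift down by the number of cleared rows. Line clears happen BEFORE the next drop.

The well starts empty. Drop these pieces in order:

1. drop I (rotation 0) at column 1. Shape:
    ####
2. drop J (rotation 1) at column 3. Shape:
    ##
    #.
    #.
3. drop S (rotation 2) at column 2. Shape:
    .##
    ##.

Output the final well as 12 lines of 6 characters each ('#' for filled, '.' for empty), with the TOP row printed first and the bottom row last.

Answer: ......
......
......
......
......
......
...##.
..##..
...##.
...#..
...#..
.####.

Derivation:
Drop 1: I rot0 at col 1 lands with bottom-row=0; cleared 0 line(s) (total 0); column heights now [0 1 1 1 1 0], max=1
Drop 2: J rot1 at col 3 lands with bottom-row=1; cleared 0 line(s) (total 0); column heights now [0 1 1 4 4 0], max=4
Drop 3: S rot2 at col 2 lands with bottom-row=4; cleared 0 line(s) (total 0); column heights now [0 1 5 6 6 0], max=6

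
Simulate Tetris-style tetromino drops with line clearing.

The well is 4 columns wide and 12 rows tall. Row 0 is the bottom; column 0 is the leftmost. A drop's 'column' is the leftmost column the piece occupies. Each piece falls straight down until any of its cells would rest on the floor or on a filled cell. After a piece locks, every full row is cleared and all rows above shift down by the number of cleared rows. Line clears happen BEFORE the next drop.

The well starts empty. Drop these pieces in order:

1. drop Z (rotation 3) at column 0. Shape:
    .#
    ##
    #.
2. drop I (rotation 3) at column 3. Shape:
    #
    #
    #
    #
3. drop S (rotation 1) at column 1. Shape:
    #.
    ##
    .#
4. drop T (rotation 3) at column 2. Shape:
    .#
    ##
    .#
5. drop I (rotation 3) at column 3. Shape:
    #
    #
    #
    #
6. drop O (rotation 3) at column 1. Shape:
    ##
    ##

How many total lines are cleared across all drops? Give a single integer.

Drop 1: Z rot3 at col 0 lands with bottom-row=0; cleared 0 line(s) (total 0); column heights now [2 3 0 0], max=3
Drop 2: I rot3 at col 3 lands with bottom-row=0; cleared 0 line(s) (total 0); column heights now [2 3 0 4], max=4
Drop 3: S rot1 at col 1 lands with bottom-row=2; cleared 0 line(s) (total 0); column heights now [2 5 4 4], max=5
Drop 4: T rot3 at col 2 lands with bottom-row=4; cleared 0 line(s) (total 0); column heights now [2 5 6 7], max=7
Drop 5: I rot3 at col 3 lands with bottom-row=7; cleared 0 line(s) (total 0); column heights now [2 5 6 11], max=11
Drop 6: O rot3 at col 1 lands with bottom-row=6; cleared 0 line(s) (total 0); column heights now [2 8 8 11], max=11

Answer: 0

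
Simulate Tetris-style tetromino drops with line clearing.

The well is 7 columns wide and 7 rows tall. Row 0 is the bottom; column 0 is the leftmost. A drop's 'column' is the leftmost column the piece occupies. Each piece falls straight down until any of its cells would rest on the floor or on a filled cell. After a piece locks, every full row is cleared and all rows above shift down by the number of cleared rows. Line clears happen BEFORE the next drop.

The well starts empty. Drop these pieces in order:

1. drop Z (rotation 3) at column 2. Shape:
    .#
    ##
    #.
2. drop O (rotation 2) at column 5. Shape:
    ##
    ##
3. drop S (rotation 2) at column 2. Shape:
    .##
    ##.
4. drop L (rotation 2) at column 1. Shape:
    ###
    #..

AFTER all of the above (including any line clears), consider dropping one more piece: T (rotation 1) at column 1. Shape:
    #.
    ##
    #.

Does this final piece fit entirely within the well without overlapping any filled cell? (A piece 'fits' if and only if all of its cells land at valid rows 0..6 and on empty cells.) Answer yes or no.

Answer: no

Derivation:
Drop 1: Z rot3 at col 2 lands with bottom-row=0; cleared 0 line(s) (total 0); column heights now [0 0 2 3 0 0 0], max=3
Drop 2: O rot2 at col 5 lands with bottom-row=0; cleared 0 line(s) (total 0); column heights now [0 0 2 3 0 2 2], max=3
Drop 3: S rot2 at col 2 lands with bottom-row=3; cleared 0 line(s) (total 0); column heights now [0 0 4 5 5 2 2], max=5
Drop 4: L rot2 at col 1 lands with bottom-row=4; cleared 0 line(s) (total 0); column heights now [0 6 6 6 5 2 2], max=6
Test piece T rot1 at col 1 (width 2): heights before test = [0 6 6 6 5 2 2]; fits = False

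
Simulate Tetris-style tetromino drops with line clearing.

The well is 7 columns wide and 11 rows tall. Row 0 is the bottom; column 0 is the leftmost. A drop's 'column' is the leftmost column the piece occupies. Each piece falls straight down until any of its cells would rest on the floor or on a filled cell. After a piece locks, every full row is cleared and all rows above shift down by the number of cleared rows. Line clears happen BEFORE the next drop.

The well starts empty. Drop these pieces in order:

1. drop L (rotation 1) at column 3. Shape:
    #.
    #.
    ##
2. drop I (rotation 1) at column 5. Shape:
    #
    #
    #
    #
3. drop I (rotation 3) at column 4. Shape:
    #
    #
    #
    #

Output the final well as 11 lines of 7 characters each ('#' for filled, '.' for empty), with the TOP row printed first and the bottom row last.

Drop 1: L rot1 at col 3 lands with bottom-row=0; cleared 0 line(s) (total 0); column heights now [0 0 0 3 1 0 0], max=3
Drop 2: I rot1 at col 5 lands with bottom-row=0; cleared 0 line(s) (total 0); column heights now [0 0 0 3 1 4 0], max=4
Drop 3: I rot3 at col 4 lands with bottom-row=1; cleared 0 line(s) (total 0); column heights now [0 0 0 3 5 4 0], max=5

Answer: .......
.......
.......
.......
.......
.......
....#..
....##.
...###.
...###.
...###.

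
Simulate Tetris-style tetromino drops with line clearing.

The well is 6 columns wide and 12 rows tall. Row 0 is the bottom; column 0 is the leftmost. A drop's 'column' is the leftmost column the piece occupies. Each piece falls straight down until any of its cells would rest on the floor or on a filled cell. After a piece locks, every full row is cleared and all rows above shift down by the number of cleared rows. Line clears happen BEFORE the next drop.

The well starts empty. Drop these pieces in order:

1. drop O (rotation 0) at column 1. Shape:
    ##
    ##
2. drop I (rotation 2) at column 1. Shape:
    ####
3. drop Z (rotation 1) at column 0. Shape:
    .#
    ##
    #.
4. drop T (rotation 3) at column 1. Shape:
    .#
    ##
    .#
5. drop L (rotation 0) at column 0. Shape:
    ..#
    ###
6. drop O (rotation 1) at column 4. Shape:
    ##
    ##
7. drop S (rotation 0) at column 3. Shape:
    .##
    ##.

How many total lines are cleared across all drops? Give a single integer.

Drop 1: O rot0 at col 1 lands with bottom-row=0; cleared 0 line(s) (total 0); column heights now [0 2 2 0 0 0], max=2
Drop 2: I rot2 at col 1 lands with bottom-row=2; cleared 0 line(s) (total 0); column heights now [0 3 3 3 3 0], max=3
Drop 3: Z rot1 at col 0 lands with bottom-row=2; cleared 0 line(s) (total 0); column heights now [4 5 3 3 3 0], max=5
Drop 4: T rot3 at col 1 lands with bottom-row=4; cleared 0 line(s) (total 0); column heights now [4 6 7 3 3 0], max=7
Drop 5: L rot0 at col 0 lands with bottom-row=7; cleared 0 line(s) (total 0); column heights now [8 8 9 3 3 0], max=9
Drop 6: O rot1 at col 4 lands with bottom-row=3; cleared 0 line(s) (total 0); column heights now [8 8 9 3 5 5], max=9
Drop 7: S rot0 at col 3 lands with bottom-row=5; cleared 0 line(s) (total 0); column heights now [8 8 9 6 7 7], max=9

Answer: 0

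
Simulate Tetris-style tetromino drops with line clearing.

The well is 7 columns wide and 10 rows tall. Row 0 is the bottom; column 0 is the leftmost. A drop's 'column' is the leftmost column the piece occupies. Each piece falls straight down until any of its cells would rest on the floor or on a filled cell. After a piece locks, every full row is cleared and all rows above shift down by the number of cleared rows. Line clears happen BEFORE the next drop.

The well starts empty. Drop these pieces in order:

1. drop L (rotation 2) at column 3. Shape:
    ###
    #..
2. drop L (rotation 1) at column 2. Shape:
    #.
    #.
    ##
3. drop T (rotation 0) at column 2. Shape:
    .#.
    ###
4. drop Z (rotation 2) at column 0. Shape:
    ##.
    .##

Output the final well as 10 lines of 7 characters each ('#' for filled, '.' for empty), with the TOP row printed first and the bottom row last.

Answer: .......
.......
##.....
.###...
..###..
..#....
..#....
..##...
...###.
...#...

Derivation:
Drop 1: L rot2 at col 3 lands with bottom-row=0; cleared 0 line(s) (total 0); column heights now [0 0 0 2 2 2 0], max=2
Drop 2: L rot1 at col 2 lands with bottom-row=2; cleared 0 line(s) (total 0); column heights now [0 0 5 3 2 2 0], max=5
Drop 3: T rot0 at col 2 lands with bottom-row=5; cleared 0 line(s) (total 0); column heights now [0 0 6 7 6 2 0], max=7
Drop 4: Z rot2 at col 0 lands with bottom-row=6; cleared 0 line(s) (total 0); column heights now [8 8 7 7 6 2 0], max=8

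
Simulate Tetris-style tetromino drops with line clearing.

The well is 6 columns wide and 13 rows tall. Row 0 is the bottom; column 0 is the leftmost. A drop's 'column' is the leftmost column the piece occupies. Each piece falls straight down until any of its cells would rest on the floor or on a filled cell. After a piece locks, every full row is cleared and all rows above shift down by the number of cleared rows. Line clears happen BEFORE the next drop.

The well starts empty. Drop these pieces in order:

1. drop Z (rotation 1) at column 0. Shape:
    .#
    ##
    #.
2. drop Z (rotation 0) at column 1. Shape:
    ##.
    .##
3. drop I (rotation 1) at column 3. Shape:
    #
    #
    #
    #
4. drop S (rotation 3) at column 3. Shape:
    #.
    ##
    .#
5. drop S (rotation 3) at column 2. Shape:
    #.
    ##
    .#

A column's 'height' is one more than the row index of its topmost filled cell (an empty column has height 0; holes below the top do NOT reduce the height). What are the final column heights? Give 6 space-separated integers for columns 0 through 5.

Drop 1: Z rot1 at col 0 lands with bottom-row=0; cleared 0 line(s) (total 0); column heights now [2 3 0 0 0 0], max=3
Drop 2: Z rot0 at col 1 lands with bottom-row=2; cleared 0 line(s) (total 0); column heights now [2 4 4 3 0 0], max=4
Drop 3: I rot1 at col 3 lands with bottom-row=3; cleared 0 line(s) (total 0); column heights now [2 4 4 7 0 0], max=7
Drop 4: S rot3 at col 3 lands with bottom-row=6; cleared 0 line(s) (total 0); column heights now [2 4 4 9 8 0], max=9
Drop 5: S rot3 at col 2 lands with bottom-row=9; cleared 0 line(s) (total 0); column heights now [2 4 12 11 8 0], max=12

Answer: 2 4 12 11 8 0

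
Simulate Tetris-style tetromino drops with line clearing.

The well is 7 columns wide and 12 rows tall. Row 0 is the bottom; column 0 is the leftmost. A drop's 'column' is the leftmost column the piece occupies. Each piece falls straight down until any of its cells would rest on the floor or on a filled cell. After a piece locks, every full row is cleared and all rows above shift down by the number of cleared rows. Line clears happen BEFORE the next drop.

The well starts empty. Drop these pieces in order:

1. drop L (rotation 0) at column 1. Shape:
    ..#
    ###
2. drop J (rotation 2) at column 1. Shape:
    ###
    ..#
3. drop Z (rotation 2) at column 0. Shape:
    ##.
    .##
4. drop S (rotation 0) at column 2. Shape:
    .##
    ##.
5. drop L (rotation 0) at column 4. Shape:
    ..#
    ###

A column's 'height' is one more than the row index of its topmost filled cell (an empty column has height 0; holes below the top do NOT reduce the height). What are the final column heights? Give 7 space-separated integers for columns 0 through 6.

Answer: 6 6 6 7 8 8 9

Derivation:
Drop 1: L rot0 at col 1 lands with bottom-row=0; cleared 0 line(s) (total 0); column heights now [0 1 1 2 0 0 0], max=2
Drop 2: J rot2 at col 1 lands with bottom-row=2; cleared 0 line(s) (total 0); column heights now [0 4 4 4 0 0 0], max=4
Drop 3: Z rot2 at col 0 lands with bottom-row=4; cleared 0 line(s) (total 0); column heights now [6 6 5 4 0 0 0], max=6
Drop 4: S rot0 at col 2 lands with bottom-row=5; cleared 0 line(s) (total 0); column heights now [6 6 6 7 7 0 0], max=7
Drop 5: L rot0 at col 4 lands with bottom-row=7; cleared 0 line(s) (total 0); column heights now [6 6 6 7 8 8 9], max=9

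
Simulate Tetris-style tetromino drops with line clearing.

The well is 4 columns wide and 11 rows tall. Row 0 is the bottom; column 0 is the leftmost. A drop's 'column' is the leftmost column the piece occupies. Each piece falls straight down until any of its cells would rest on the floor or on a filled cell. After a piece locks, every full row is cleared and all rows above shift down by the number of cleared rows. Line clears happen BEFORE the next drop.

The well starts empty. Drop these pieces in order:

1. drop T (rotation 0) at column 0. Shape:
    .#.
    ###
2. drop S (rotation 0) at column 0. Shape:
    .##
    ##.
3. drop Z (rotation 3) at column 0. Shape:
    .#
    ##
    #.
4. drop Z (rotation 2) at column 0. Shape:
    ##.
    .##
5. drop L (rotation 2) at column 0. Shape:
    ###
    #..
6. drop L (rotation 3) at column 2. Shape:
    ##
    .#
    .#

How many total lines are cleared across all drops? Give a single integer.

Answer: 1

Derivation:
Drop 1: T rot0 at col 0 lands with bottom-row=0; cleared 0 line(s) (total 0); column heights now [1 2 1 0], max=2
Drop 2: S rot0 at col 0 lands with bottom-row=2; cleared 0 line(s) (total 0); column heights now [3 4 4 0], max=4
Drop 3: Z rot3 at col 0 lands with bottom-row=3; cleared 0 line(s) (total 0); column heights now [5 6 4 0], max=6
Drop 4: Z rot2 at col 0 lands with bottom-row=6; cleared 0 line(s) (total 0); column heights now [8 8 7 0], max=8
Drop 5: L rot2 at col 0 lands with bottom-row=8; cleared 0 line(s) (total 0); column heights now [10 10 10 0], max=10
Drop 6: L rot3 at col 2 lands with bottom-row=8; cleared 1 line(s) (total 1); column heights now [9 8 10 10], max=10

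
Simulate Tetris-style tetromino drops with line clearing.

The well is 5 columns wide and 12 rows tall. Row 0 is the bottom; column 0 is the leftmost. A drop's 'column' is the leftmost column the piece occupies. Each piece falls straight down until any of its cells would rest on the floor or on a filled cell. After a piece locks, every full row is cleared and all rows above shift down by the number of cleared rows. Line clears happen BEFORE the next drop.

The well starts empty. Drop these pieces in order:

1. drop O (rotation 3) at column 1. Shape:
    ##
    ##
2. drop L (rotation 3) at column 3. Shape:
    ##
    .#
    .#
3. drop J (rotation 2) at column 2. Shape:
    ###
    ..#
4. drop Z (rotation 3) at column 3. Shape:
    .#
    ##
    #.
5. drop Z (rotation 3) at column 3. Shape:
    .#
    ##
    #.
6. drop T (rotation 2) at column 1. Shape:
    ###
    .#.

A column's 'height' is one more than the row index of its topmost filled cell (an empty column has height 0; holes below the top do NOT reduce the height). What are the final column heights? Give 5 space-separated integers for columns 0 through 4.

Answer: 0 10 10 10 10

Derivation:
Drop 1: O rot3 at col 1 lands with bottom-row=0; cleared 0 line(s) (total 0); column heights now [0 2 2 0 0], max=2
Drop 2: L rot3 at col 3 lands with bottom-row=0; cleared 0 line(s) (total 0); column heights now [0 2 2 3 3], max=3
Drop 3: J rot2 at col 2 lands with bottom-row=3; cleared 0 line(s) (total 0); column heights now [0 2 5 5 5], max=5
Drop 4: Z rot3 at col 3 lands with bottom-row=5; cleared 0 line(s) (total 0); column heights now [0 2 5 7 8], max=8
Drop 5: Z rot3 at col 3 lands with bottom-row=7; cleared 0 line(s) (total 0); column heights now [0 2 5 9 10], max=10
Drop 6: T rot2 at col 1 lands with bottom-row=8; cleared 0 line(s) (total 0); column heights now [0 10 10 10 10], max=10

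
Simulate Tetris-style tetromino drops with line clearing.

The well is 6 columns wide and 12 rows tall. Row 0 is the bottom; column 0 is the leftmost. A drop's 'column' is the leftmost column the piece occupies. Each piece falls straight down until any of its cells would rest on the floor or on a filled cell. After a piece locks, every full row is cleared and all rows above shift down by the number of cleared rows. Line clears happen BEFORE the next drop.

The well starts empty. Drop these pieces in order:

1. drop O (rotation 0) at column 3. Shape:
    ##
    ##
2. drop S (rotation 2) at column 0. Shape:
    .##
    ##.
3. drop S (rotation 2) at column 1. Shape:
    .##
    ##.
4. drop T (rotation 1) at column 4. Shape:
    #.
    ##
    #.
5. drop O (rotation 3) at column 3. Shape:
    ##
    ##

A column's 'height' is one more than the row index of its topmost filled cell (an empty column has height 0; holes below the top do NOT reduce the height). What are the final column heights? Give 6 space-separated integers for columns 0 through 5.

Drop 1: O rot0 at col 3 lands with bottom-row=0; cleared 0 line(s) (total 0); column heights now [0 0 0 2 2 0], max=2
Drop 2: S rot2 at col 0 lands with bottom-row=0; cleared 0 line(s) (total 0); column heights now [1 2 2 2 2 0], max=2
Drop 3: S rot2 at col 1 lands with bottom-row=2; cleared 0 line(s) (total 0); column heights now [1 3 4 4 2 0], max=4
Drop 4: T rot1 at col 4 lands with bottom-row=2; cleared 0 line(s) (total 0); column heights now [1 3 4 4 5 4], max=5
Drop 5: O rot3 at col 3 lands with bottom-row=5; cleared 0 line(s) (total 0); column heights now [1 3 4 7 7 4], max=7

Answer: 1 3 4 7 7 4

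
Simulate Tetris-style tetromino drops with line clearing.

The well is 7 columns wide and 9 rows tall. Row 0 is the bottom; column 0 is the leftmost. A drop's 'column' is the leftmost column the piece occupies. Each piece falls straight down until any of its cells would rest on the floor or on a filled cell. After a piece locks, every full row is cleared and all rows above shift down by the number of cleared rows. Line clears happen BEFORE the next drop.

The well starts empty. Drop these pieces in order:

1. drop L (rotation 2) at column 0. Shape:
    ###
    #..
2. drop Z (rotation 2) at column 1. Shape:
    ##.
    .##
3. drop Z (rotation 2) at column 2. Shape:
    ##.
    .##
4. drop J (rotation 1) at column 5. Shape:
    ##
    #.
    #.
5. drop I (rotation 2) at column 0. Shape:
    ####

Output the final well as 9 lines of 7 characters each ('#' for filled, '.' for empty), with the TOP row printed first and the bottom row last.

Drop 1: L rot2 at col 0 lands with bottom-row=0; cleared 0 line(s) (total 0); column heights now [2 2 2 0 0 0 0], max=2
Drop 2: Z rot2 at col 1 lands with bottom-row=2; cleared 0 line(s) (total 0); column heights now [2 4 4 3 0 0 0], max=4
Drop 3: Z rot2 at col 2 lands with bottom-row=3; cleared 0 line(s) (total 0); column heights now [2 4 5 5 4 0 0], max=5
Drop 4: J rot1 at col 5 lands with bottom-row=0; cleared 0 line(s) (total 0); column heights now [2 4 5 5 4 3 3], max=5
Drop 5: I rot2 at col 0 lands with bottom-row=5; cleared 0 line(s) (total 0); column heights now [6 6 6 6 4 3 3], max=6

Answer: .......
.......
.......
####...
..##...
.####..
..##.##
###..#.
#....#.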